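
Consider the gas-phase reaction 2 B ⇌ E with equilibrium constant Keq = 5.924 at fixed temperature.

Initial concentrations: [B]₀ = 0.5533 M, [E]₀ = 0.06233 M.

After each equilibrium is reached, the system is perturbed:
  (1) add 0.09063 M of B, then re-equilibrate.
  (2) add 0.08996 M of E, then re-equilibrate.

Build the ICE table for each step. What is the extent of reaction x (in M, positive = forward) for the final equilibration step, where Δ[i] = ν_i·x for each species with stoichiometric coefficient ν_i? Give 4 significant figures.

x = -0.01395 M

Q₀ = 0.2036 vs Keq = 5.924 ⇒ Q<K, forward
Step 1:
                    B           E
  Initial      0.5533     0.06233
  Change      -0.3526      0.1763
  Equil        0.2007      0.2386
  solve Keq expr → x = 0.1763; check Q = 5.924
Then add 0.09063 M of B.
Step 2:
                    B           E
  Initial      0.2913      0.2386
  Change     -0.07536     0.03768
  Equil         0.216      0.2763
  solve Keq expr → x = 0.03768; check Q = 5.924
Then add 0.08996 M of E.
Step 3:
                    B           E
  Initial       0.216      0.3663
  Change       0.0279    -0.01395
  Equil        0.2439      0.3523
  solve Keq expr → x = -0.01395; check Q = 5.924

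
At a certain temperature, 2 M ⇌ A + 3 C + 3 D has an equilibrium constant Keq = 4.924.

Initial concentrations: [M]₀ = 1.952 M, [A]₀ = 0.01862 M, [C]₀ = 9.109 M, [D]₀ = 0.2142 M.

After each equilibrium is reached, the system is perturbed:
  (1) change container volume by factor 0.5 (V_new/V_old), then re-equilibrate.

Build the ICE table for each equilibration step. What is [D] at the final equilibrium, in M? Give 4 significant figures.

[D]_eq = 0.54 M

Q₀ = 0.0363 vs Keq = 4.924 ⇒ Q<K, forward
Step 1:
                  M         A         C         D
  I           1.952   0.01862     9.109    0.2142
  C         -0.2082    0.1041    0.3123    0.3123
  E           1.744    0.1227     9.421    0.5265
  solve Keq expr → x = 0.1041; check Q = 4.924
Then change container volume by factor 0.5 (V_new/V_old).
Step 2:
                  M         A         C         D
  I           3.488    0.2454     18.84     1.053
  C          0.3419    -0.171   -0.5129   -0.5129
  E            3.83   0.07445     18.33      0.54
  solve Keq expr → x = -0.171; check Q = 4.924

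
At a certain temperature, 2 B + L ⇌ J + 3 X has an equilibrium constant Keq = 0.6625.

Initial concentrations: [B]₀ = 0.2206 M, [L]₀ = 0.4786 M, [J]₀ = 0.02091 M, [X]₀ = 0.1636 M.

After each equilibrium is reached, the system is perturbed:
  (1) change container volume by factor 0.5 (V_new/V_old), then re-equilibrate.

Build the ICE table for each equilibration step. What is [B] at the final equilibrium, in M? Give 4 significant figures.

Q₀ = 0.003931 vs Keq = 0.6625 ⇒ Q<K, forward
Step 1:
                   B          L          J          X
  init        0.2206     0.4786    0.02091     0.1636
  Δ          -0.1161   -0.05805    0.05805     0.1742
  eq          0.1045     0.4205    0.07896     0.3378
  solve Keq expr → x = 0.05805; check Q = 0.6625
Then change container volume by factor 0.5 (V_new/V_old).
Step 2:
                   B          L          J          X
  init         0.209     0.8411     0.1579     0.6755
  Δ          0.03514    0.01757   -0.01757   -0.05271
  eq          0.2441     0.8587     0.1404     0.6228
  solve Keq expr → x = -0.01757; check Q = 0.6625

[B]_eq = 0.2441 M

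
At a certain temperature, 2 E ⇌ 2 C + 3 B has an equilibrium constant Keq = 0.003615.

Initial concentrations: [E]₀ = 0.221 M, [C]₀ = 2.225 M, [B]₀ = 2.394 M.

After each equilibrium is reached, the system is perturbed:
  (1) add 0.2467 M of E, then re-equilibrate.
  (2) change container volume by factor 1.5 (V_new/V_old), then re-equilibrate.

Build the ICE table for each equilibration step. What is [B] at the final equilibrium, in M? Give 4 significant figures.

[B]_eq = 0.249 M

Q₀ = 1391 vs Keq = 0.003615 ⇒ Q>K, reverse
Step 1:
                   E          C          B
  I            0.221      2.225      2.394
  C             1.43      -1.43     -2.144
  E            1.651     0.7955     0.2497
  solve Keq expr → x = -0.7148; check Q = 0.003615
Then add 0.2467 M of E.
Step 2:
                   E          C          B
  I            1.897     0.7955     0.2497
  C         -0.01334    0.01334    0.02001
  E            1.884     0.8088     0.2697
  solve Keq expr → x = 0.006668; check Q = 0.003615
Then change container volume by factor 1.5 (V_new/V_old).
Step 3:
                   E          C          B
  I            1.256     0.5392     0.1798
  C         -0.04615    0.04615    0.06923
  E             1.21     0.5853      0.249
  solve Keq expr → x = 0.02308; check Q = 0.003615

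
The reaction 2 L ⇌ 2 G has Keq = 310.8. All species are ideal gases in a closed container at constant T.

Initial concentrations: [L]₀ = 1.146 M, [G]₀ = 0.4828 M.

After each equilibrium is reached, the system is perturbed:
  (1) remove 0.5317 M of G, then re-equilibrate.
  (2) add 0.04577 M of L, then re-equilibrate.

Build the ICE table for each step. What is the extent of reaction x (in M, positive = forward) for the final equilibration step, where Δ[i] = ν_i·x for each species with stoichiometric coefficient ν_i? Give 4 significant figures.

Q₀ = 0.1775 vs Keq = 310.8 ⇒ Q<K, forward
Step 1:
                  L         G
  init        1.146    0.4828
  Δ          -1.059     1.059
  eq        0.08743     1.541
  solve Keq expr → x = 0.5293; check Q = 310.8
Then remove 0.5317 M of G.
Step 2:
                  L         G
  init      0.08743      1.01
  Δ        -0.02854   0.02854
  eq        0.05889     1.038
  solve Keq expr → x = 0.01427; check Q = 310.8
Then add 0.04577 M of L.
Step 3:
                  L         G
  init       0.1047     1.038
  Δ        -0.04331   0.04331
  eq        0.06135     1.082
  solve Keq expr → x = 0.02166; check Q = 310.8

x = 0.02166 M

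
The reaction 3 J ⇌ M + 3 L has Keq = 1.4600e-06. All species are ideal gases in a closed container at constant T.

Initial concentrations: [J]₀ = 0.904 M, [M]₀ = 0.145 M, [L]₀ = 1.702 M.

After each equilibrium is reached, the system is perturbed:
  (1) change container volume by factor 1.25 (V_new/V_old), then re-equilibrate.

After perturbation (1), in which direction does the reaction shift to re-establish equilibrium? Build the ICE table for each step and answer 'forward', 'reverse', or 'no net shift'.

Direction: forward

Q₀ = 0.9677 vs Keq = 1.4600e-06 ⇒ Q>K, reverse
Step 1:
                   J          M          L
  init         0.904      0.145      1.702
  Δ            0.435     -0.145     -0.435
  eq           1.339 1.7233e-06      1.267
  solve Keq expr → x = -0.145; check Q = 1.4600e-06
Then change container volume by factor 1.25 (V_new/V_old).
Step 2:
                   J          M          L
  init         1.071 1.3786e-06      1.014
  Δ       -1.0339e-06 3.4464e-07 1.0339e-06
  eq           1.071 1.7233e-06      1.014
  solve Keq expr → x = 3.4464e-07; check Q = 1.4600e-06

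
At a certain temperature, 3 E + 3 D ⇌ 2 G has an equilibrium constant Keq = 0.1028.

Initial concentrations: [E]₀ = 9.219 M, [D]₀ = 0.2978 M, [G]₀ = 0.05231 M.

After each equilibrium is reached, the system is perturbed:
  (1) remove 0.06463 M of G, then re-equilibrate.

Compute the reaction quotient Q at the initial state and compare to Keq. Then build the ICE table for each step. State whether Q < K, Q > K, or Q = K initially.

Q₀ = 1.3223e-04; Q < K (proceeds forward)

Q₀ = 1.3223e-04 vs Keq = 0.1028 ⇒ Q<K, forward
Step 1:
                    E           D           G
  Initial       9.219      0.2978     0.05231
  Change      -0.2174     -0.2174       0.145
  Equil         9.002     0.08036      0.1973
  solve Keq expr → x = 0.07248; check Q = 0.1028
Then remove 0.06463 M of G.
Step 2:
                    E           D           G
  Initial       9.002     0.08036      0.1326
  Change     -0.01543    -0.01543     0.01028
  Equil         8.986     0.06494      0.1429
  solve Keq expr → x = 0.005142; check Q = 0.1028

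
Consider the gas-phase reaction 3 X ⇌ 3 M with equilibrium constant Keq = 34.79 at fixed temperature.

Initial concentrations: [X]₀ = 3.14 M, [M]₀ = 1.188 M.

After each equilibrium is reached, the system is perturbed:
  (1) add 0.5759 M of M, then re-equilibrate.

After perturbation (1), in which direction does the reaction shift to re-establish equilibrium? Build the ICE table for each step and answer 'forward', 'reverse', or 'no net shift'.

Q₀ = 0.05416 vs Keq = 34.79 ⇒ Q<K, forward
Step 1:
                   X          M
  Initial       3.14      1.188
  Change      -2.125      2.125
  Equil        1.015      3.313
  solve Keq expr → x = 0.7084; check Q = 34.79
Then add 0.5759 M of M.
Step 2:
                   X          M
  Initial      1.015      3.889
  Change       0.135     -0.135
  Equil         1.15      3.754
  solve Keq expr → x = -0.04501; check Q = 34.79

Direction: reverse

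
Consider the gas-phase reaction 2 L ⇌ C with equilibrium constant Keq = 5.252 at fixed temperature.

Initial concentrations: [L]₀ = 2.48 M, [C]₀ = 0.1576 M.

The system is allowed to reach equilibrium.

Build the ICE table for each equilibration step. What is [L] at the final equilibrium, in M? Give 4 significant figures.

[L]_eq = 0.4704 M

Q₀ = 0.02562 vs Keq = 5.252 ⇒ Q<K, forward
Step 1:
                  L         C
  init         2.48    0.1576
  Δ           -2.01     1.005
  eq         0.4704     1.162
  solve Keq expr → x = 1.005; check Q = 5.252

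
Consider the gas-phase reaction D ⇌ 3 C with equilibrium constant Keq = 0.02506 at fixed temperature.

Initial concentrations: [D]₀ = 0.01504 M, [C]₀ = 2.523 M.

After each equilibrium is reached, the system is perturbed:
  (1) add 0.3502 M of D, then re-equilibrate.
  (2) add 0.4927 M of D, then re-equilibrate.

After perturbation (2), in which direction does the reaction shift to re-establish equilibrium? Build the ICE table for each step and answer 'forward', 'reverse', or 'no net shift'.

Q₀ = 1068 vs Keq = 0.02506 ⇒ Q>K, reverse
Step 1:
                   D          C
  Initial    0.01504      2.523
  Change      0.7517     -2.255
  Equil       0.7668     0.2678
  solve Keq expr → x = -0.7517; check Q = 0.02506
Then add 0.3502 M of D.
Step 2:
                   D          C
  Initial      1.117     0.2678
  Change    -0.01158    0.03473
  Equil        1.105     0.3026
  solve Keq expr → x = 0.01158; check Q = 0.02506
Then add 0.4927 M of D.
Step 3:
                   D          C
  Initial      1.598     0.3026
  Change    -0.01288    0.03864
  Equil        1.585     0.3412
  solve Keq expr → x = 0.01288; check Q = 0.02506

Direction: forward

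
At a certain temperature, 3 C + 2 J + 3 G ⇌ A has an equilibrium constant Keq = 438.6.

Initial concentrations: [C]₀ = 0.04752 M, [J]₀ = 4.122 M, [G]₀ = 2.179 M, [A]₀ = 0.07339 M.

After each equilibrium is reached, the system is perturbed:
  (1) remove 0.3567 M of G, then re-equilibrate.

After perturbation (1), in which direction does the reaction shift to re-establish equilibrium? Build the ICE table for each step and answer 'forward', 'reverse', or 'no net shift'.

Q₀ = 3.891 vs Keq = 438.6 ⇒ Q<K, forward
Step 1:
                    C           J           G           A
  I           0.04752       4.122       2.179     0.07339
  C          -0.03694    -0.02463    -0.03694     0.01231
  E           0.01058       4.097       2.142      0.0857
  solve Keq expr → x = 0.01231; check Q = 438.6
Then remove 0.3567 M of G.
Step 2:
                    C           J           G           A
  I           0.01058       4.097       1.785      0.0857
  C          0.002062    0.001375    0.002062 -6.8743e-04
  E           0.01264       4.099       1.787     0.08502
  solve Keq expr → x = -6.8743e-04; check Q = 438.6

Direction: reverse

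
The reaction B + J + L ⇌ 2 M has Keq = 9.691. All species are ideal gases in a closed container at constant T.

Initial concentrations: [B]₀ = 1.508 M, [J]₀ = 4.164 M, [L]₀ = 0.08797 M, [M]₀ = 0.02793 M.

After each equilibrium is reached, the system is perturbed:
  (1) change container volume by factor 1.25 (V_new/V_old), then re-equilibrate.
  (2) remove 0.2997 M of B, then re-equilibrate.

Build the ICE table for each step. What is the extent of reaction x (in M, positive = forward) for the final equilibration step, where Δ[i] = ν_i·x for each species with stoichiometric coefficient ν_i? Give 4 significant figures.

x = -2.5380e-04 M

Q₀ = 0.001412 vs Keq = 9.691 ⇒ Q<K, forward
Step 1:
                  B         J         L         M
  init        1.508     4.164   0.08797   0.02793
  Δ        -0.08724  -0.08724  -0.08724    0.1745
  eq          1.421     4.077 7.2990e-04    0.2024
  solve Keq expr → x = 0.08724; check Q = 9.691
Then change container volume by factor 1.25 (V_new/V_old).
Step 2:
                  B         J         L         M
  init        1.137     3.261 5.8392e-04    0.1619
  Δ       1.4327e-04 1.4327e-04 1.4327e-04 -2.8655e-04
  eq          1.137     3.262 7.2719e-04    0.1616
  solve Keq expr → x = -1.4327e-04; check Q = 9.691
Then remove 0.2997 M of B.
Step 3:
                  B         J         L         M
  init       0.8371     3.262 7.2719e-04    0.1616
  Δ       2.5380e-04 2.5380e-04 2.5380e-04 -5.0760e-04
  eq         0.8373     3.262 9.8099e-04    0.1611
  solve Keq expr → x = -2.5380e-04; check Q = 9.691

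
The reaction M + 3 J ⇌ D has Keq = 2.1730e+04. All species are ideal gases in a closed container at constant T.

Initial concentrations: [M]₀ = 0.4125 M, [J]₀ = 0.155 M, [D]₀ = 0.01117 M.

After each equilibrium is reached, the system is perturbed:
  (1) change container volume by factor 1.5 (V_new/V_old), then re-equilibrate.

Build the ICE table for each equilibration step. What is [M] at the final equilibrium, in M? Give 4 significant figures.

[M]_eq = 0.2468 M

Q₀ = 7.272 vs Keq = 2.1730e+04 ⇒ Q<K, forward
Step 1:
                    M           J           D
  I            0.4125       0.155     0.01117
  C          -0.04527     -0.1358     0.04527
  E            0.3672      0.0192     0.05644
  solve Keq expr → x = 0.04527; check Q = 2.1730e+04
Then change container volume by factor 1.5 (V_new/V_old).
Step 2:
                    M           J           D
  I            0.2448      0.0128     0.03763
  C             0.002    0.006001      -0.002
  E            0.2468      0.0188     0.03563
  solve Keq expr → x = -0.002; check Q = 2.1730e+04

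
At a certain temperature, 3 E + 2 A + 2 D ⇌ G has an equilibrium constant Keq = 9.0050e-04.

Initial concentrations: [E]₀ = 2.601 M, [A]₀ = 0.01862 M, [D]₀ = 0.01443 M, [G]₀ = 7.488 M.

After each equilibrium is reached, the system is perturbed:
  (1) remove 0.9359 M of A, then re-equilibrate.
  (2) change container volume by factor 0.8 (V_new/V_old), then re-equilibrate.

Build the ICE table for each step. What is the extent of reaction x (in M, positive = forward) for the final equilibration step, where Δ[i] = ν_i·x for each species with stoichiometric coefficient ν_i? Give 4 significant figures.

x = 0.288 M

Q₀ = 5.8946e+06 vs Keq = 9.0050e-04 ⇒ Q>K, reverse
Step 1:
                   E          A          D          G
  I            2.601    0.01862    0.01443      7.488
  C            3.508      2.339      2.339     -1.169
  E            6.109      2.357      2.353      6.319
  solve Keq expr → x = -1.169; check Q = 9.0050e-04
Then remove 0.9359 M of A.
Step 2:
                   E          A          D          G
  I            6.109      1.422      2.353      6.319
  C           0.5357     0.3571     0.3571    -0.1786
  E            6.645      1.779       2.71       6.14
  solve Keq expr → x = -0.1786; check Q = 9.0050e-04
Then change container volume by factor 0.8 (V_new/V_old).
Step 3:
                   E          A          D          G
  I            8.306      2.223      3.388      7.675
  C          -0.8641     -0.576     -0.576      0.288
  E            7.442      1.647      2.812      7.963
  solve Keq expr → x = 0.288; check Q = 9.0050e-04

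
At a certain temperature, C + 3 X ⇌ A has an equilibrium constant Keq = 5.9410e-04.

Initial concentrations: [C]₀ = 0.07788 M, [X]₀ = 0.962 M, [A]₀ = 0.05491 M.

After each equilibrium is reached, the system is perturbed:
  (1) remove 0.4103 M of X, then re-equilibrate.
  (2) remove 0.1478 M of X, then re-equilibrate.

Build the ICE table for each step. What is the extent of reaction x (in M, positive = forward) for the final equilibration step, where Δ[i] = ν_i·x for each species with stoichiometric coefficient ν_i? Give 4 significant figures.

Q₀ = 0.792 vs Keq = 5.9410e-04 ⇒ Q>K, reverse
Step 1:
                   C          X          A
  I          0.07788      0.962    0.05491
  C           0.0548     0.1644    -0.0548
  E           0.1327      1.126 1.1265e-04
  solve Keq expr → x = -0.0548; check Q = 5.9410e-04
Then remove 0.4103 M of X.
Step 2:
                   C          X          A
  I           0.1327     0.7161 1.1265e-04
  C       8.3655e-05 2.5097e-04 -8.3655e-05
  E           0.1328     0.7163 2.8993e-05
  solve Keq expr → x = -8.3655e-05; check Q = 5.9410e-04
Then remove 0.1478 M of X.
Step 3:
                   C          X          A
  I           0.1328     0.5685 2.8993e-05
  C       1.4493e-05 4.3479e-05 -1.4493e-05
  E           0.1328     0.5686 1.4500e-05
  solve Keq expr → x = -1.4493e-05; check Q = 5.9410e-04

x = -1.4493e-05 M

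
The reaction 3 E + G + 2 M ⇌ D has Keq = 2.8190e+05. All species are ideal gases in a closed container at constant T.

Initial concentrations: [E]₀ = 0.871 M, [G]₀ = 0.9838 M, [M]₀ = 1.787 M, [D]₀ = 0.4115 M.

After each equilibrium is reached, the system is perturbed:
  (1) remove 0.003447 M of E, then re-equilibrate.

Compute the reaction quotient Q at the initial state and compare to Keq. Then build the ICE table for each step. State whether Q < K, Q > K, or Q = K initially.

Q₀ = 0.1982 vs Keq = 2.8190e+05 ⇒ Q<K, forward
Step 1:
                   E          G          M          D
  init         0.871     0.9838      1.787     0.4115
  Δ          -0.8576    -0.2859    -0.5717     0.2859
  eq         0.01339     0.6979      1.215     0.6974
  solve Keq expr → x = 0.2859; check Q = 2.8190e+05
Then remove 0.003447 M of E.
Step 2:
                   E          G          M          D
  init      0.009942     0.6979      1.215     0.6974
  Δ         0.003416   0.001139   0.002277  -0.001139
  eq         0.01336     0.6991      1.218     0.6962
  solve Keq expr → x = -0.001139; check Q = 2.8190e+05

Q₀ = 0.1982; Q < K (proceeds forward)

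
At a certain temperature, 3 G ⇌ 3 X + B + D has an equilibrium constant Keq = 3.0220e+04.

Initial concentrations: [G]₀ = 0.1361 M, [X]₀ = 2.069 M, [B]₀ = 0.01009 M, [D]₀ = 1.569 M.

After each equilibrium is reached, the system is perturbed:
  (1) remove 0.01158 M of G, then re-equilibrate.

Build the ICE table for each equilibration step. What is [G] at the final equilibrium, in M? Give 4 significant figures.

Q₀ = 55.62 vs Keq = 3.0220e+04 ⇒ Q<K, forward
Step 1:
                   G          X          B          D
  I           0.1361      2.069    0.01009      1.569
  C          -0.1069     0.1069    0.03562    0.03562
  E          0.02924      2.176    0.04571      1.605
  solve Keq expr → x = 0.03562; check Q = 3.0220e+04
Then remove 0.01158 M of G.
Step 2:
                   G          X          B          D
  I          0.01766      2.176    0.04571      1.605
  C          0.01064   -0.01064  -0.003548  -0.003548
  E           0.0283      2.165    0.04216      1.601
  solve Keq expr → x = -0.003548; check Q = 3.0220e+04

[G]_eq = 0.0283 M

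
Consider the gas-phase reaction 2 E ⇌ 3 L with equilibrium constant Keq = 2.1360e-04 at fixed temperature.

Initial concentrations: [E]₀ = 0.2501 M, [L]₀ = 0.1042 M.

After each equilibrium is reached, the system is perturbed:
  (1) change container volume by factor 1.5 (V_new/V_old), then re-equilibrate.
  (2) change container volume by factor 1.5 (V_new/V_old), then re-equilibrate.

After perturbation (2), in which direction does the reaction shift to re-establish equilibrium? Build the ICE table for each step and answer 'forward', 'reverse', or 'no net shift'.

Direction: forward

Q₀ = 0.01809 vs Keq = 2.1360e-04 ⇒ Q>K, reverse
Step 1:
                  E         L
  I          0.2501    0.1042
  C         0.05154  -0.07731
  E          0.3016   0.02689
  solve Keq expr → x = -0.02577; check Q = 2.1360e-04
Then change container volume by factor 1.5 (V_new/V_old).
Step 2:
                  E         L
  I          0.2011   0.01792
  C       -0.001654  0.002481
  E          0.1994   0.02041
  solve Keq expr → x = 8.2707e-04; check Q = 2.1360e-04
Then change container volume by factor 1.5 (V_new/V_old).
Step 3:
                  E         L
  I           0.133    0.0136
  C       -0.001247  0.001871
  E          0.1317   0.01547
  solve Keq expr → x = 6.2369e-04; check Q = 2.1360e-04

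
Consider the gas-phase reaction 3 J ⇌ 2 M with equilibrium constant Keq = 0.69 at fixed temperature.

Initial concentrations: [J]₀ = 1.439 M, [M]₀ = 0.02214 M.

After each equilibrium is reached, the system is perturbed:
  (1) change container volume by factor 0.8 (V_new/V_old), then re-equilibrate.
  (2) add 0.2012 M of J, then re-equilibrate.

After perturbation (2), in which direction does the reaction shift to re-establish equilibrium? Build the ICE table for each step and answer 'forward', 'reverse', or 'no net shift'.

Direction: forward

Q₀ = 1.6450e-04 vs Keq = 0.69 ⇒ Q<K, forward
Step 1:
                   J          M
  init         1.439    0.02214
  Δ          -0.7225     0.4817
  eq          0.7165     0.5038
  solve Keq expr → x = 0.2408; check Q = 0.69
Then change container volume by factor 0.8 (V_new/V_old).
Step 2:
                   J          M
  init        0.8956     0.6297
  Δ         -0.04057    0.02704
  eq          0.8551     0.6568
  solve Keq expr → x = 0.01352; check Q = 0.69
Then add 0.2012 M of J.
Step 3:
                   J          M
  init         1.056     0.6568
  Δ          -0.1284    0.08561
  eq          0.9279     0.7424
  solve Keq expr → x = 0.04281; check Q = 0.69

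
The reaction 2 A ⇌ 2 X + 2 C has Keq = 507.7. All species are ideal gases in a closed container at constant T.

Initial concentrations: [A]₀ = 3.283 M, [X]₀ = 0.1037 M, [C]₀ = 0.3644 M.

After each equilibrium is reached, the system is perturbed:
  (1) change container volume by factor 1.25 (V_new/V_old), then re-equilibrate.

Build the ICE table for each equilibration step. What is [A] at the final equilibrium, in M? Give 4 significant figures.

Q₀ = 1.3249e-04 vs Keq = 507.7 ⇒ Q<K, forward
Step 1:
                    A           X           C
  I             3.283      0.1037      0.3644
  C            -2.859       2.859       2.859
  E            0.4239       2.963       3.224
  solve Keq expr → x = 1.43; check Q = 507.7
Then change container volume by factor 1.25 (V_new/V_old).
Step 2:
                    A           X           C
  I            0.3391        2.37       2.579
  C          -0.05549     0.05549     0.05549
  E            0.2836       2.426       2.634
  solve Keq expr → x = 0.02775; check Q = 507.7

[A]_eq = 0.2836 M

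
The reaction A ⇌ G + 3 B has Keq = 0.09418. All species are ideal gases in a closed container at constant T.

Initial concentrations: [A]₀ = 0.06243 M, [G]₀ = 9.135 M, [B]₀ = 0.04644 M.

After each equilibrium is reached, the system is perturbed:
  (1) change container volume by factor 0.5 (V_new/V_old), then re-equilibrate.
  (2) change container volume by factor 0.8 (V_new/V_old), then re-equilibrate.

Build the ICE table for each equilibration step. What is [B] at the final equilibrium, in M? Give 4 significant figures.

[B]_eq = 0.08804 M

Q₀ = 0.01466 vs Keq = 0.09418 ⇒ Q<K, forward
Step 1:
                    A           G           B
  init        0.06243       9.135     0.04644
  Δ          -0.01142     0.01142     0.03425
  eq          0.05101       9.146     0.08069
  solve Keq expr → x = 0.01142; check Q = 0.09418
Then change container volume by factor 0.5 (V_new/V_old).
Step 2:
                    A           G           B
  init          0.102       18.29      0.1614
  Δ           0.02486    -0.02486    -0.07457
  eq           0.1269       18.27     0.08681
  solve Keq expr → x = -0.02486; check Q = 0.09418
Then change container volume by factor 0.8 (V_new/V_old).
Step 3:
                    A           G           B
  init         0.1586       22.83      0.1085
  Δ          0.006822   -0.006822    -0.02047
  eq           0.1654       22.83     0.08804
  solve Keq expr → x = -0.006822; check Q = 0.09418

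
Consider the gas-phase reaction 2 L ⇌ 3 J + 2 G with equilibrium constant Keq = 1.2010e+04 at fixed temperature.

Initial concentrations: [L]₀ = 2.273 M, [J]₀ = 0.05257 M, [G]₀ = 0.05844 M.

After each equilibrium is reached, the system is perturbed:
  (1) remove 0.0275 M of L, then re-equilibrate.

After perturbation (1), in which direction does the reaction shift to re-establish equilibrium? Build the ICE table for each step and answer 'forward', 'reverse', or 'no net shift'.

Direction: reverse

Q₀ = 9.6036e-08 vs Keq = 1.2010e+04 ⇒ Q<K, forward
Step 1:
                    L           J           G
  I             2.273     0.05257     0.05844
  C            -2.153        3.23       2.153
  E              0.12       3.282       2.211
  solve Keq expr → x = 1.077; check Q = 1.2010e+04
Then remove 0.0275 M of L.
Step 2:
                    L           J           G
  I           0.09249       3.282       2.211
  C           0.02422    -0.03633    -0.02422
  E            0.1167       3.246       2.187
  solve Keq expr → x = -0.01211; check Q = 1.2010e+04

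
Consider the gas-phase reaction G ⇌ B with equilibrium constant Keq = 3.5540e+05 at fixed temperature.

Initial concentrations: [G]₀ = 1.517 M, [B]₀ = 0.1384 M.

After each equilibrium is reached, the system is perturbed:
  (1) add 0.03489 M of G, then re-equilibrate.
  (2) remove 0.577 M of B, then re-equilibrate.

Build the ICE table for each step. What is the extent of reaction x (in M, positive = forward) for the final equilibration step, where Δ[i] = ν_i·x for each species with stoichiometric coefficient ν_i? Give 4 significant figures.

Q₀ = 0.09123 vs Keq = 3.5540e+05 ⇒ Q<K, forward
Step 1:
                    G           B
  init          1.517      0.1384
  Δ            -1.517       1.517
  eq       4.6578e-06       1.655
  solve Keq expr → x = 1.517; check Q = 3.5540e+05
Then add 0.03489 M of G.
Step 2:
                    G           B
  init        0.03489       1.655
  Δ          -0.03489     0.03489
  eq       4.7560e-06        1.69
  solve Keq expr → x = 0.03489; check Q = 3.5540e+05
Then remove 0.577 M of B.
Step 3:
                    G           B
  init     4.7560e-06       1.113
  Δ       -1.6235e-06  1.6235e-06
  eq       3.1325e-06       1.113
  solve Keq expr → x = 1.6235e-06; check Q = 3.5540e+05

x = 1.6235e-06 M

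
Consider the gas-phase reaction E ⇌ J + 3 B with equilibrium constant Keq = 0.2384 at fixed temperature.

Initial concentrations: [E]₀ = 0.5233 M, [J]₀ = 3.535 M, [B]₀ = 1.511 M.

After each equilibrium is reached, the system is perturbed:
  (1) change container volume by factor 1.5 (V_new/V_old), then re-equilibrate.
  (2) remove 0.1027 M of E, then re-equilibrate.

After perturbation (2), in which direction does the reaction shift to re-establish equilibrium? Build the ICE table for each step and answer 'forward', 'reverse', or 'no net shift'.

Q₀ = 23.3 vs Keq = 0.2384 ⇒ Q>K, reverse
Step 1:
                  E         J         B
  Initial    0.5233     3.535     1.511
  Change     0.3682   -0.3682    -1.105
  Equil      0.8915     3.167    0.4064
  solve Keq expr → x = -0.3682; check Q = 0.2384
Then change container volume by factor 1.5 (V_new/V_old).
Step 2:
                  E         J         B
  Initial    0.5943     2.111    0.2709
  Change   -0.04111   0.04111    0.1233
  Equil      0.5532     2.152    0.3942
  solve Keq expr → x = 0.04111; check Q = 0.2384
Then remove 0.1027 M of E.
Step 3:
                  E         J         B
  Initial    0.4505     2.152    0.3942
  Change   0.007837 -0.007837  -0.02351
  Equil      0.4584     2.144    0.3707
  solve Keq expr → x = -0.007837; check Q = 0.2384

Direction: reverse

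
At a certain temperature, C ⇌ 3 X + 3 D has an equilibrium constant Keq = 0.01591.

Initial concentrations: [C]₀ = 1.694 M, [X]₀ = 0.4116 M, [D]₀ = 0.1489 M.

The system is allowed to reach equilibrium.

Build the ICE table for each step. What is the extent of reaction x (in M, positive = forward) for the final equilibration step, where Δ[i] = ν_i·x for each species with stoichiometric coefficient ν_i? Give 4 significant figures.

x = 0.09263 M

Q₀ = 1.3589e-04 vs Keq = 0.01591 ⇒ Q<K, forward
Step 1:
                    C           X           D
  init          1.694      0.4116      0.1489
  Δ          -0.09263      0.2779      0.2779
  eq            1.601      0.6895      0.4268
  solve Keq expr → x = 0.09263; check Q = 0.01591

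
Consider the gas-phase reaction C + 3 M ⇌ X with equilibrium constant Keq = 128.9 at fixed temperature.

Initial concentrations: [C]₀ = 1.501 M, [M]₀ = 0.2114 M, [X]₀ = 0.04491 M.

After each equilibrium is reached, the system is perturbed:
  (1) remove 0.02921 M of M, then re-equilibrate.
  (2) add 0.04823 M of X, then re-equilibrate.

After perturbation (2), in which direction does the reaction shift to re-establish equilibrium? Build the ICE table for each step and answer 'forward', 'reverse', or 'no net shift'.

Direction: reverse

Q₀ = 3.167 vs Keq = 128.9 ⇒ Q<K, forward
Step 1:
                  C         M         X
  Initial     1.501    0.2114   0.04491
  Change   -0.04444   -0.1333   0.04444
  Equil       1.457   0.07807   0.08935
  solve Keq expr → x = 0.04444; check Q = 128.9
Then remove 0.02921 M of M.
Step 2:
                  C         M         X
  Initial     1.457   0.04886   0.08935
  Change   0.008802   0.02641 -0.008802
  Equil       1.465   0.07527   0.08055
  solve Keq expr → x = -0.008802; check Q = 128.9
Then add 0.04823 M of X.
Step 3:
                  C         M         X
  Initial     1.465   0.07527    0.1288
  Change   0.003921   0.01176 -0.003921
  Equil       1.469   0.08703    0.1249
  solve Keq expr → x = -0.003921; check Q = 128.9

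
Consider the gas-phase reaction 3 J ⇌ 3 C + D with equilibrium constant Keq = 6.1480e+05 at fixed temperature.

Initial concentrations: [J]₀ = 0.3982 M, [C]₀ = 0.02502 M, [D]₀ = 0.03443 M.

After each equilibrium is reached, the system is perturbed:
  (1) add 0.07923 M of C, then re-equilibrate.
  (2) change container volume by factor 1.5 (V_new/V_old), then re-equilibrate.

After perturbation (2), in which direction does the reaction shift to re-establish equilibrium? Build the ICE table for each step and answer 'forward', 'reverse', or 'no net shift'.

Direction: forward

Q₀ = 8.5407e-06 vs Keq = 6.1480e+05 ⇒ Q<K, forward
Step 1:
                   J          C          D
  I           0.3982    0.02502    0.03443
  C          -0.3955     0.3955     0.1318
  E         0.002719     0.4205     0.1663
  solve Keq expr → x = 0.1318; check Q = 6.1480e+05
Then add 0.07923 M of C.
Step 2:
                   J          C          D
  I         0.002719     0.4997     0.1663
  C       5.0797e-04 -5.0797e-04 -1.6932e-04
  E         0.003227     0.4992     0.1661
  solve Keq expr → x = -1.6932e-04; check Q = 6.1480e+05
Then change container volume by factor 1.5 (V_new/V_old).
Step 3:
                   J          C          D
  I         0.002151     0.3328     0.1107
  C       -2.6996e-04 2.6996e-04 8.9985e-05
  E         0.001882     0.3331     0.1108
  solve Keq expr → x = 8.9985e-05; check Q = 6.1480e+05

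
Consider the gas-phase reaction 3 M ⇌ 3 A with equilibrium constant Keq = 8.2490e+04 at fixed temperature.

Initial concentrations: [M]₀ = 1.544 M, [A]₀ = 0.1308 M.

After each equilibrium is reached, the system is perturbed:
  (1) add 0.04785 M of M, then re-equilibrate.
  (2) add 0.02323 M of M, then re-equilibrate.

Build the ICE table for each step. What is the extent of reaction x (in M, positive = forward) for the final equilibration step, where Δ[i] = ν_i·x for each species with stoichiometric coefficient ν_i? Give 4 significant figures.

x = 0.007569 M

Q₀ = 6.0797e-04 vs Keq = 8.2490e+04 ⇒ Q<K, forward
Step 1:
                    M           A
  I             1.544      0.1308
  C            -1.506       1.506
  E           0.03761       1.637
  solve Keq expr → x = 0.5021; check Q = 8.2490e+04
Then add 0.04785 M of M.
Step 2:
                    M           A
  I           0.08546       1.637
  C          -0.04678     0.04678
  E           0.03868       1.684
  solve Keq expr → x = 0.01559; check Q = 8.2490e+04
Then add 0.02323 M of M.
Step 3:
                    M           A
  I           0.06191       1.684
  C          -0.02271     0.02271
  E           0.03921       1.707
  solve Keq expr → x = 0.007569; check Q = 8.2490e+04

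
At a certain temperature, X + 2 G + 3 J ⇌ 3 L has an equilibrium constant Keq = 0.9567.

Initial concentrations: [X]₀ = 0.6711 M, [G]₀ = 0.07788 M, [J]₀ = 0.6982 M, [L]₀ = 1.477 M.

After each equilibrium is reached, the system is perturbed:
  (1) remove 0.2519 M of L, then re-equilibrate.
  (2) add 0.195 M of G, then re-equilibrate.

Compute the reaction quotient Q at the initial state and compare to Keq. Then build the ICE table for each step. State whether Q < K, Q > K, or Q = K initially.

Q₀ = 2326; Q > K (proceeds reverse)

Q₀ = 2326 vs Keq = 0.9567 ⇒ Q>K, reverse
Step 1:
                  X         G         J         L
  I          0.6711   0.07788    0.6982     1.477
  C          0.2181    0.4363    0.6544   -0.6544
  E          0.8892    0.5142     1.353    0.8226
  solve Keq expr → x = -0.2181; check Q = 0.9567
Then remove 0.2519 M of L.
Step 2:
                  X         G         J         L
  I          0.8892    0.5142     1.353    0.5707
  C        -0.03549  -0.07097   -0.1065    0.1065
  E          0.8538    0.4432     1.246    0.6771
  solve Keq expr → x = 0.03549; check Q = 0.9567
Then add 0.195 M of G.
Step 3:
                  X         G         J         L
  I          0.8538    0.6382     1.246    0.6771
  C        -0.02627  -0.05253   -0.0788    0.0788
  E          0.8275    0.5857     1.167    0.7559
  solve Keq expr → x = 0.02627; check Q = 0.9567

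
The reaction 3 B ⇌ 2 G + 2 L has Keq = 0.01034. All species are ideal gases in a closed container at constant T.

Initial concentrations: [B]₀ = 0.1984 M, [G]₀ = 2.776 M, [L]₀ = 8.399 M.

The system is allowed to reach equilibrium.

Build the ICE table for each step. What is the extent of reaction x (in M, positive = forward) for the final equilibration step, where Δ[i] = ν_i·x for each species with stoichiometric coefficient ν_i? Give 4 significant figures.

x = -1.314 M

Q₀ = 6.9610e+04 vs Keq = 0.01034 ⇒ Q>K, reverse
Step 1:
                    B           G           L
  init         0.1984       2.776       8.399
  Δ             3.941      -2.628      -2.628
  eq             4.14      0.1484       5.771
  solve Keq expr → x = -1.314; check Q = 0.01034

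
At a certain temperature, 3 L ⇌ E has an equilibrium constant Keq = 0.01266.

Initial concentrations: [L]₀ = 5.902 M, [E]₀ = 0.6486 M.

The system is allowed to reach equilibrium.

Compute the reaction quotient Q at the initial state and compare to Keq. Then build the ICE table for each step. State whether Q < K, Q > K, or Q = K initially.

Q₀ = 0.003155 vs Keq = 0.01266 ⇒ Q<K, forward
Step 1:
                   L          E
  Initial      5.902     0.6486
  Change      -1.436     0.4788
  Equil        4.466      1.127
  solve Keq expr → x = 0.4788; check Q = 0.01266

Q₀ = 0.003155; Q < K (proceeds forward)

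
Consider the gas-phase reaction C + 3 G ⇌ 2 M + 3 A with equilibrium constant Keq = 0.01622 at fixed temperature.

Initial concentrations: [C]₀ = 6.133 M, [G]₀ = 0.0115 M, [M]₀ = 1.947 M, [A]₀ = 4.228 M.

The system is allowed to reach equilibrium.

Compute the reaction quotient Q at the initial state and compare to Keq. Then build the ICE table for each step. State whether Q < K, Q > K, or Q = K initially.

Q₀ = 3.0716e+07 vs Keq = 0.01622 ⇒ Q>K, reverse
Step 1:
                    C           G           M           A
  I             6.133      0.0115       1.947       4.228
  C            0.7601        2.28       -1.52       -2.28
  E             6.893       2.292      0.4268       1.948
  solve Keq expr → x = -0.7601; check Q = 0.01622

Q₀ = 3.0716e+07; Q > K (proceeds reverse)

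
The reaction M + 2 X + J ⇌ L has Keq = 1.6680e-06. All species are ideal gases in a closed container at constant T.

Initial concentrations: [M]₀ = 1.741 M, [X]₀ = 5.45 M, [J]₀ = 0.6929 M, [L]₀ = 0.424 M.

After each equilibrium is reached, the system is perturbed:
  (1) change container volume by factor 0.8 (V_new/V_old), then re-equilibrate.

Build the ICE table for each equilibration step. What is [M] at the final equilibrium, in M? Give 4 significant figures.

Q₀ = 0.01183 vs Keq = 1.6680e-06 ⇒ Q>K, reverse
Step 1:
                    M           X           J           L
  Initial       1.741        5.45      0.6929       0.424
  Change       0.4238      0.8477      0.4238     -0.4238
  Equil         2.165       6.298       1.117  1.5993e-04
  solve Keq expr → x = -0.4238; check Q = 1.6680e-06
Then change container volume by factor 0.8 (V_new/V_old).
Step 2:
                    M           X           J           L
  Initial       2.706       7.872       1.396  1.9991e-04
  Change  -1.9043e-04 -3.8085e-04 -1.9043e-04  1.9043e-04
  Equil         2.706       7.872       1.396  3.9034e-04
  solve Keq expr → x = 1.9043e-04; check Q = 1.6680e-06

[M]_eq = 2.706 M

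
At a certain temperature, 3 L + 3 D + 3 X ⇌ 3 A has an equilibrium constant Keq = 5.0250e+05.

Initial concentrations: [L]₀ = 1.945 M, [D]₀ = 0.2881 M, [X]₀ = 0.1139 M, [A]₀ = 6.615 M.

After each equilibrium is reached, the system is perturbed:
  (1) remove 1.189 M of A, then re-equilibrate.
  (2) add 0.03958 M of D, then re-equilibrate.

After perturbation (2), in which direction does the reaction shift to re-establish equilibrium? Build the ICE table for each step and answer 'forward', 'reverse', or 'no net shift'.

Direction: forward

Q₀ = 1.1133e+06 vs Keq = 5.0250e+05 ⇒ Q>K, reverse
Step 1:
                    L           D           X           A
  init          1.945      0.2881      0.1139       6.615
  Δ           0.02204     0.02204     0.02204    -0.02204
  eq            1.967      0.3101      0.1359       6.593
  solve Keq expr → x = -0.007346; check Q = 5.0250e+05
Then remove 1.189 M of A.
Step 2:
                    L           D           X           A
  init          1.967      0.3101      0.1359       5.404
  Δ          -0.01677    -0.01677    -0.01677     0.01677
  eq             1.95      0.2934      0.1192       5.421
  solve Keq expr → x = 0.005589; check Q = 5.0250e+05
Then add 0.03958 M of D.
Step 3:
                    L           D           X           A
  init           1.95       0.333      0.1192       5.421
  Δ          -0.01011    -0.01011    -0.01011     0.01011
  eq             1.94      0.3228      0.1091       5.431
  solve Keq expr → x = 0.00337; check Q = 5.0250e+05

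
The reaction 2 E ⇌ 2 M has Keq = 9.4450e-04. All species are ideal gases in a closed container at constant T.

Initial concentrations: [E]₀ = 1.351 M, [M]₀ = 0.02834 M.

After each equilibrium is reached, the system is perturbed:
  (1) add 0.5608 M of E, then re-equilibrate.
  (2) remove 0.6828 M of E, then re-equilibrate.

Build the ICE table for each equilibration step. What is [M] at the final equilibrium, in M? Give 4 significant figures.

Q₀ = 4.4004e-04 vs Keq = 9.4450e-04 ⇒ Q<K, forward
Step 1:
                    E           M
  I             1.351     0.02834
  C          -0.01279     0.01279
  E             1.338     0.04113
  solve Keq expr → x = 0.006393; check Q = 9.4450e-04
Then add 0.5608 M of E.
Step 2:
                    E           M
  I             1.899     0.04113
  C          -0.01672     0.01672
  E             1.882     0.05785
  solve Keq expr → x = 0.008361; check Q = 9.4450e-04
Then remove 0.6828 M of E.
Step 3:
                    E           M
  I             1.199     0.05785
  C           0.02036    -0.02036
  E              1.22     0.03749
  solve Keq expr → x = -0.01018; check Q = 9.4450e-04

[M]_eq = 0.03749 M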